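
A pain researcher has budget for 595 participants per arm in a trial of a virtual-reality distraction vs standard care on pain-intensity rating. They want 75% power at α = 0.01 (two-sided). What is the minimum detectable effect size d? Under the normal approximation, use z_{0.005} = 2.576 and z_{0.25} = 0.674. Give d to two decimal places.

For two independent groups of n = 595 each: d_min = (z_{α/2} + z_β)·√(2/n).
z-sum = 2.576 + 0.674 = 3.250.
d_min = 3.250 × √(2/595) = 3.250 × 0.0580 = 0.188.

d_min ≈ 0.19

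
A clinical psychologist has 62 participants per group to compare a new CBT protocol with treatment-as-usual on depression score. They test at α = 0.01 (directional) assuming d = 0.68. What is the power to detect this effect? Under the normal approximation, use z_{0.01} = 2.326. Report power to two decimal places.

power ≈ 0.93

For two equal groups, power = Φ(d·√(n/2) − z_{α}).
d·√(n/2) = 0.68 × √(62/2) = 0.68 × 5.568 = 3.786.
z_β = 3.786 − 2.326 = 1.460.
Power = Φ(1.460) = 0.928.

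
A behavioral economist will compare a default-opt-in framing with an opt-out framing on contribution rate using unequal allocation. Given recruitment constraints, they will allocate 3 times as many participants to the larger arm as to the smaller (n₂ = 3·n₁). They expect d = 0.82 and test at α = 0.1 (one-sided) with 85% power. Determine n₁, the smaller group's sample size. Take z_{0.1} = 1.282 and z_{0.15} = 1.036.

n₁ = 11

With allocation ratio k = n₂/n₁ = 3, Var(x̄₁−x̄₂) = σ²(1/n₁ + 1/(k·n₁)) = σ²·(k+1)/(k·n₁).
So n₁ = (1 + 1/k)·((z_{α} + z_β)/d)² = 1.333 × (2.318/0.82)².
n₁ = 1.333 × 7.99 = 10.7.
Round up: n₁ = 11, giving n₂ = 3 × 11 = 33.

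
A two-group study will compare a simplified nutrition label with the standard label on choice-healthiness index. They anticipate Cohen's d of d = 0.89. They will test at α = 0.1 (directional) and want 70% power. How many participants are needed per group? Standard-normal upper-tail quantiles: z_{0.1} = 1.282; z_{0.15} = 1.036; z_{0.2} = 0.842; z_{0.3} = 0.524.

For two independent groups with equal n: n = 2·((z_{α} + z_β) / d)².
z_{α} + z_β = 1.282 + 0.524 = 1.806.
n = 2 × (1.806 / 0.89)² = 2 × 2.029² = 2 × 4.12 = 8.2.
Round up to the next whole participant.

n = 9 per group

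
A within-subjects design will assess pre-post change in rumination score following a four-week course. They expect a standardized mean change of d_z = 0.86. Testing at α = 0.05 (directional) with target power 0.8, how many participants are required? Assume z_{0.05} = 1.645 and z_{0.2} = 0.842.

For a paired (one-sample on differences) test: n = ((z_{α} + z_β) / d)².
z_{α} + z_β = 1.645 + 0.842 = 2.487.
n = (2.487 / 0.86)² = 2.892² = 8.36.
Round up.

n = 9 pairs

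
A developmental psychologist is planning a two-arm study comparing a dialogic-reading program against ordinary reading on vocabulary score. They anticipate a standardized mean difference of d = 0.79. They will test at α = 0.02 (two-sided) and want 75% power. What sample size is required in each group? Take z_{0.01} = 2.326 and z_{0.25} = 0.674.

For two independent groups with equal n: n = 2·((z_{α/2} + z_β) / d)².
z_{α/2} + z_β = 2.326 + 0.674 = 3.000.
n = 2 × (3.000 / 0.79)² = 2 × 3.797² = 2 × 14.42 = 28.8.
Round up to the next whole participant.

n = 29 per group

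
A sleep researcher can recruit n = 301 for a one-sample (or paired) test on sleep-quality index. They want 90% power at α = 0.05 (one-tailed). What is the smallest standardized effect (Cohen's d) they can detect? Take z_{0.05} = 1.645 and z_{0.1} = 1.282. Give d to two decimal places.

For a single sample (or paired design) of n = 301: d_min = (z_{α} + z_β)/√n.
z-sum = 1.645 + 1.282 = 2.927.
d_min = 2.927 / √301 = 2.927 / 17.349 = 0.169.

d_min ≈ 0.17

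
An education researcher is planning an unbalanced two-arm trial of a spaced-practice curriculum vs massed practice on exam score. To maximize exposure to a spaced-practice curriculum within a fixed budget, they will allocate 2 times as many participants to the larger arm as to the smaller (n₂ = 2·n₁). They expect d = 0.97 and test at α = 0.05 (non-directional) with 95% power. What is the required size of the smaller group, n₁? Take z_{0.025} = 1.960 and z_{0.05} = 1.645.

With allocation ratio k = n₂/n₁ = 2, Var(x̄₁−x̄₂) = σ²(1/n₁ + 1/(k·n₁)) = σ²·(k+1)/(k·n₁).
So n₁ = (1 + 1/k)·((z_{α/2} + z_β)/d)² = 1.500 × (3.605/0.97)².
n₁ = 1.500 × 13.81 = 20.7.
Round up: n₁ = 21, giving n₂ = 2 × 21 = 42.

n₁ = 21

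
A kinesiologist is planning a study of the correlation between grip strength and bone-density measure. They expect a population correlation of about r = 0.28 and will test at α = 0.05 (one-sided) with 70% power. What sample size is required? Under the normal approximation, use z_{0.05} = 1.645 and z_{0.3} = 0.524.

Fisher's z: C = ½·ln((1+r)/(1−r)) = ½·ln(1.7778) = 0.2877.
n = ((z_{α} + z_β)/C)² + 3.
(1.645 + 0.524) / 0.2877 = 2.169 / 0.2877 = 7.539.
n = 7.539² + 3 = 56.84 + 3 = 59.8.
Round up.

n = 60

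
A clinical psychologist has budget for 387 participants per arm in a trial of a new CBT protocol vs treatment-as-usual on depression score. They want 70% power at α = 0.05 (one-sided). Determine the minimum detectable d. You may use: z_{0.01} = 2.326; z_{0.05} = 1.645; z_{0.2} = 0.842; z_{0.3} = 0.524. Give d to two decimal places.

d_min ≈ 0.16

For two independent groups of n = 387 each: d_min = (z_{α} + z_β)·√(2/n).
z-sum = 1.645 + 0.524 = 2.169.
d_min = 2.169 × √(2/387) = 2.169 × 0.0719 = 0.156.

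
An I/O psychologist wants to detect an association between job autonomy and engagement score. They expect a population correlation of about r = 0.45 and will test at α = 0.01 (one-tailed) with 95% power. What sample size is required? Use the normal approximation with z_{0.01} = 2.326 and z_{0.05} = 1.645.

Fisher's z: C = ½·ln((1+r)/(1−r)) = ½·ln(2.6364) = 0.4847.
n = ((z_{α} + z_β)/C)² + 3.
(2.326 + 1.645) / 0.4847 = 3.971 / 0.4847 = 8.193.
n = 8.193² + 3 = 67.12 + 3 = 70.1.
Round up.

n = 71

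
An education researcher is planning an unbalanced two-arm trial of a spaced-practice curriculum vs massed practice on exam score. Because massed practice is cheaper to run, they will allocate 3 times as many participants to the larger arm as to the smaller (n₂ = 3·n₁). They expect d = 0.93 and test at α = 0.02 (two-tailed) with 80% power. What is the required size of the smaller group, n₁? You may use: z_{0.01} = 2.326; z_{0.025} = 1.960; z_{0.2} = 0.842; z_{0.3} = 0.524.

With allocation ratio k = n₂/n₁ = 3, Var(x̄₁−x̄₂) = σ²(1/n₁ + 1/(k·n₁)) = σ²·(k+1)/(k·n₁).
So n₁ = (1 + 1/k)·((z_{α/2} + z_β)/d)² = 1.333 × (3.168/0.93)².
n₁ = 1.333 × 11.60 = 15.5.
Round up: n₁ = 16, giving n₂ = 3 × 16 = 48.

n₁ = 16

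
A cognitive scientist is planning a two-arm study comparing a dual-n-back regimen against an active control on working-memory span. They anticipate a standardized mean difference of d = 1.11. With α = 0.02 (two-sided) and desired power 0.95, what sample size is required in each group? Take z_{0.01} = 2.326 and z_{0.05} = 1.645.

n = 26 per group

For two independent groups with equal n: n = 2·((z_{α/2} + z_β) / d)².
z_{α/2} + z_β = 2.326 + 1.645 = 3.971.
n = 2 × (3.971 / 1.11)² = 2 × 3.577² = 2 × 12.80 = 25.6.
Round up to the next whole participant.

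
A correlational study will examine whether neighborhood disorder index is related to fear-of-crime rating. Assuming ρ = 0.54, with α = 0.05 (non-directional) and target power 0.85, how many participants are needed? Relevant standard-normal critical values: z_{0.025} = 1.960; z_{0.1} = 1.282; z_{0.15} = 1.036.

Fisher's z: C = ½·ln((1+r)/(1−r)) = ½·ln(3.3478) = 0.6042.
n = ((z_{α/2} + z_β)/C)² + 3.
(1.960 + 1.036) / 0.6042 = 2.996 / 0.6042 = 4.959.
n = 4.959² + 3 = 24.59 + 3 = 27.6.
Round up.

n = 28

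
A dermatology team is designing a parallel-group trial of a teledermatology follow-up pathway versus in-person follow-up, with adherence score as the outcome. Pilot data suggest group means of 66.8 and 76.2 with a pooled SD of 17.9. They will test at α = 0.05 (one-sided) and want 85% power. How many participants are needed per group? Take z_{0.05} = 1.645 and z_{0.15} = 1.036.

n = 53 per group

Cohen's d = |M₁ − M₂| / SD_pooled = |66.8 − 76.2| / 17.9 = 9.4 / 17.9 = 0.525.
For two independent groups with equal n: n = 2·((z_{α} + z_β) / d)².
z_{α} + z_β = 1.645 + 1.036 = 2.681.
n = 2 × (2.681 / 0.525)² = 2 × 5.107² = 2 × 26.08 = 52.2.
Round up to the next whole participant.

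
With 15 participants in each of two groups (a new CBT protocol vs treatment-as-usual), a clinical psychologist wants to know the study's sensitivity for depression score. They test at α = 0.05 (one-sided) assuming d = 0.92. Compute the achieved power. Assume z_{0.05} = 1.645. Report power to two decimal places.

power ≈ 0.81

For two equal groups, power = Φ(d·√(n/2) − z_{α}).
d·√(n/2) = 0.92 × √(15/2) = 0.92 × 2.739 = 2.520.
z_β = 2.520 − 1.645 = 0.875.
Power = Φ(0.875) = 0.809.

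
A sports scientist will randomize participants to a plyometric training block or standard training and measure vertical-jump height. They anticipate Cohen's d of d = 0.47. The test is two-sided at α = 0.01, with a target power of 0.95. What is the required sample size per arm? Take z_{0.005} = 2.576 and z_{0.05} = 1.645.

n = 162 per group

For two independent groups with equal n: n = 2·((z_{α/2} + z_β) / d)².
z_{α/2} + z_β = 2.576 + 1.645 = 4.221.
n = 2 × (4.221 / 0.47)² = 2 × 8.981² = 2 × 80.66 = 161.3.
Round up to the next whole participant.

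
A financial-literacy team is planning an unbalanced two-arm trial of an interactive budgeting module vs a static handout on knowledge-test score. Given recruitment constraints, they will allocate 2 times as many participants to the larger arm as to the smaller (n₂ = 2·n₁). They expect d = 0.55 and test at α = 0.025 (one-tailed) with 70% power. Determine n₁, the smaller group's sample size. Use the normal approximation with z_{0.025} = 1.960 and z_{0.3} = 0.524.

n₁ = 31

With allocation ratio k = n₂/n₁ = 2, Var(x̄₁−x̄₂) = σ²(1/n₁ + 1/(k·n₁)) = σ²·(k+1)/(k·n₁).
So n₁ = (1 + 1/k)·((z_{α} + z_β)/d)² = 1.500 × (2.484/0.55)².
n₁ = 1.500 × 20.40 = 30.6.
Round up: n₁ = 31, giving n₂ = 2 × 31 = 62.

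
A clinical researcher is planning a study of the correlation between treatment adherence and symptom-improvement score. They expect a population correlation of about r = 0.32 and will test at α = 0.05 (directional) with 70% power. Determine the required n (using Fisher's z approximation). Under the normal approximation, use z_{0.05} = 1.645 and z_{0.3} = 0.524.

n = 46

Fisher's z: C = ½·ln((1+r)/(1−r)) = ½·ln(1.9412) = 0.3316.
n = ((z_{α} + z_β)/C)² + 3.
(1.645 + 0.524) / 0.3316 = 2.169 / 0.3316 = 6.541.
n = 6.541² + 3 = 42.78 + 3 = 45.8.
Round up.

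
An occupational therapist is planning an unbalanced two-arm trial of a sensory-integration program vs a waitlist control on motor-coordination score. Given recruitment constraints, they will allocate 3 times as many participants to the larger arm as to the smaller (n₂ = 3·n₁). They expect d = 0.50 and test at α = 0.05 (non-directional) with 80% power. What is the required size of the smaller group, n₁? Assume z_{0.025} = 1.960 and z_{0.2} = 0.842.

With allocation ratio k = n₂/n₁ = 3, Var(x̄₁−x̄₂) = σ²(1/n₁ + 1/(k·n₁)) = σ²·(k+1)/(k·n₁).
So n₁ = (1 + 1/k)·((z_{α/2} + z_β)/d)² = 1.333 × (2.802/0.50)².
n₁ = 1.333 × 31.40 = 41.9.
Round up: n₁ = 42, giving n₂ = 3 × 42 = 126.

n₁ = 42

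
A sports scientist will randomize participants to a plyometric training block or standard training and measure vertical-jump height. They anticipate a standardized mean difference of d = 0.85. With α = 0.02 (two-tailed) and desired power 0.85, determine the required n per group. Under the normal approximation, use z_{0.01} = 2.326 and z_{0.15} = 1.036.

n = 32 per group

For two independent groups with equal n: n = 2·((z_{α/2} + z_β) / d)².
z_{α/2} + z_β = 2.326 + 1.036 = 3.362.
n = 2 × (3.362 / 0.85)² = 2 × 3.955² = 2 × 15.64 = 31.3.
Round up to the next whole participant.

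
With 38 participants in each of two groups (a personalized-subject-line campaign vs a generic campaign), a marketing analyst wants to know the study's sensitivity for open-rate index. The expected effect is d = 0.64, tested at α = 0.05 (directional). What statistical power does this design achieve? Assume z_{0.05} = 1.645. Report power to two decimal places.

power ≈ 0.87

For two equal groups, power = Φ(d·√(n/2) − z_{α}).
d·√(n/2) = 0.64 × √(38/2) = 0.64 × 4.359 = 2.790.
z_β = 2.790 − 1.645 = 1.145.
Power = Φ(1.145) = 0.874.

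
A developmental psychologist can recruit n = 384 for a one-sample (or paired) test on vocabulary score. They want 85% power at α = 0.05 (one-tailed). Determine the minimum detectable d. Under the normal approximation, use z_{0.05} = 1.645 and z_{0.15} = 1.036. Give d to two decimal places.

For a single sample (or paired design) of n = 384: d_min = (z_{α} + z_β)/√n.
z-sum = 1.645 + 1.036 = 2.681.
d_min = 2.681 / √384 = 2.681 / 19.596 = 0.137.

d_min ≈ 0.14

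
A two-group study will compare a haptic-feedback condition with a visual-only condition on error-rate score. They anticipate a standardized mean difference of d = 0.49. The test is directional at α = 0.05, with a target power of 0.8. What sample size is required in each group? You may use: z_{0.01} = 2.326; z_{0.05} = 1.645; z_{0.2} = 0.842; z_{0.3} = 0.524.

For two independent groups with equal n: n = 2·((z_{α} + z_β) / d)².
z_{α} + z_β = 1.645 + 0.842 = 2.487.
n = 2 × (2.487 / 0.49)² = 2 × 5.076² = 2 × 25.76 = 51.5.
Round up to the next whole participant.

n = 52 per group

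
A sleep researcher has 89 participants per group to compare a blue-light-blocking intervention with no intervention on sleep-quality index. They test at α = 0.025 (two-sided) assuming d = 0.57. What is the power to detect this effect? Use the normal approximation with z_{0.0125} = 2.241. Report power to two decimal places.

For two equal groups, power = Φ(d·√(n/2) − z_{α/2}).
d·√(n/2) = 0.57 × √(89/2) = 0.57 × 6.671 = 3.802.
z_β = 3.802 − 2.241 = 1.561.
Power = Φ(1.561) = 0.941.

power ≈ 0.94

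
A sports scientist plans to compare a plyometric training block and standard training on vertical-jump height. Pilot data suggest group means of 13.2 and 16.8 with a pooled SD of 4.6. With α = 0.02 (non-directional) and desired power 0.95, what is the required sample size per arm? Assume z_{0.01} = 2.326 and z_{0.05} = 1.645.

n = 52 per group

Cohen's d = |M₁ − M₂| / SD_pooled = |13.2 − 16.8| / 4.6 = 3.6 / 4.6 = 0.783.
For two independent groups with equal n: n = 2·((z_{α/2} + z_β) / d)².
z_{α/2} + z_β = 2.326 + 1.645 = 3.971.
n = 2 × (3.971 / 0.783)² = 2 × 5.072² = 2 × 25.72 = 51.4.
Round up to the next whole participant.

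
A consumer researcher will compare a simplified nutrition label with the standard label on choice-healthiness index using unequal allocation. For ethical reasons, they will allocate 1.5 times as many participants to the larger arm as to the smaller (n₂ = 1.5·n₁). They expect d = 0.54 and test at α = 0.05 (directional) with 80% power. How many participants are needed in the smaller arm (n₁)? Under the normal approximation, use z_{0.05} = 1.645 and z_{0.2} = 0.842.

n₁ = 36

With allocation ratio k = n₂/n₁ = 1.5, Var(x̄₁−x̄₂) = σ²(1/n₁ + 1/(k·n₁)) = σ²·(k+1)/(k·n₁).
So n₁ = (1 + 1/k)·((z_{α} + z_β)/d)² = 1.667 × (2.487/0.54)².
n₁ = 1.667 × 21.21 = 35.4.
Round up: n₁ = 36, giving n₂ = 1.5 × 36 = 54.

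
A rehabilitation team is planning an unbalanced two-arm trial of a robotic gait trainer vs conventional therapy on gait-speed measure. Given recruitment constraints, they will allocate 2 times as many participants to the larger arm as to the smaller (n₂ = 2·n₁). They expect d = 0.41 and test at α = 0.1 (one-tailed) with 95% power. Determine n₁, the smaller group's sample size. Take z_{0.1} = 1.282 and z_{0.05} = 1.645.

With allocation ratio k = n₂/n₁ = 2, Var(x̄₁−x̄₂) = σ²(1/n₁ + 1/(k·n₁)) = σ²·(k+1)/(k·n₁).
So n₁ = (1 + 1/k)·((z_{α} + z_β)/d)² = 1.500 × (2.927/0.41)².
n₁ = 1.500 × 50.97 = 76.4.
Round up: n₁ = 77, giving n₂ = 2 × 77 = 154.

n₁ = 77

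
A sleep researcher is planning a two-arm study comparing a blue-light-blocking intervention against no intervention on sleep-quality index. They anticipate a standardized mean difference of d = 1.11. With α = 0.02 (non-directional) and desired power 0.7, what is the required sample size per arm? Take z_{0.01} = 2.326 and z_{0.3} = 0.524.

n = 14 per group

For two independent groups with equal n: n = 2·((z_{α/2} + z_β) / d)².
z_{α/2} + z_β = 2.326 + 0.524 = 2.850.
n = 2 × (2.850 / 1.11)² = 2 × 2.568² = 2 × 6.59 = 13.2.
Round up to the next whole participant.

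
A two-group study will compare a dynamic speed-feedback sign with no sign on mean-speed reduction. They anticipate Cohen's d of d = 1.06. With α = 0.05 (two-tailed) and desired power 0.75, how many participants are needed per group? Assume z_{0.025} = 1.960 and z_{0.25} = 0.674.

For two independent groups with equal n: n = 2·((z_{α/2} + z_β) / d)².
z_{α/2} + z_β = 1.960 + 0.674 = 2.634.
n = 2 × (2.634 / 1.06)² = 2 × 2.485² = 2 × 6.17 = 12.3.
Round up to the next whole participant.

n = 13 per group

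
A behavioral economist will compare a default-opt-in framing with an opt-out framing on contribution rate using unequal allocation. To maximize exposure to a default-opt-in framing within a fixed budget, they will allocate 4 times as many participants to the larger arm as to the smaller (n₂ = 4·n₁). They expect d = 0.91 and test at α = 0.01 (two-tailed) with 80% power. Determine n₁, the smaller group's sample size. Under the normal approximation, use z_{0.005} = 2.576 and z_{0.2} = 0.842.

n₁ = 18

With allocation ratio k = n₂/n₁ = 4, Var(x̄₁−x̄₂) = σ²(1/n₁ + 1/(k·n₁)) = σ²·(k+1)/(k·n₁).
So n₁ = (1 + 1/k)·((z_{α/2} + z_β)/d)² = 1.250 × (3.418/0.91)².
n₁ = 1.250 × 14.11 = 17.6.
Round up: n₁ = 18, giving n₂ = 4 × 18 = 72.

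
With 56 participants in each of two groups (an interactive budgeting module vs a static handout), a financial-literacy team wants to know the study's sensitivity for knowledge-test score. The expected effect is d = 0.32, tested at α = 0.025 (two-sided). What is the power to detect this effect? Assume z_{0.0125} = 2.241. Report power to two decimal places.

For two equal groups, power = Φ(d·√(n/2) − z_{α/2}).
d·√(n/2) = 0.32 × √(56/2) = 0.32 × 5.292 = 1.693.
z_β = 1.693 − 2.241 = -0.548.
Power = Φ(-0.548) = 0.292.

power ≈ 0.29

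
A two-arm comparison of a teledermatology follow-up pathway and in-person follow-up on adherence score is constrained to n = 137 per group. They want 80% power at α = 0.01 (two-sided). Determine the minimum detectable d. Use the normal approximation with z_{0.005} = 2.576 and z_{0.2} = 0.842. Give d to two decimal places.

For two independent groups of n = 137 each: d_min = (z_{α/2} + z_β)·√(2/n).
z-sum = 2.576 + 0.842 = 3.418.
d_min = 3.418 × √(2/137) = 3.418 × 0.1208 = 0.413.

d_min ≈ 0.41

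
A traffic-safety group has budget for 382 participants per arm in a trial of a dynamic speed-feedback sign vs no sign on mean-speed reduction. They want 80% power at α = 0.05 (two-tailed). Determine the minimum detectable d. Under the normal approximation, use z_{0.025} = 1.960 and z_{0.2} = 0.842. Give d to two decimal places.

For two independent groups of n = 382 each: d_min = (z_{α/2} + z_β)·√(2/n).
z-sum = 1.960 + 0.842 = 2.802.
d_min = 2.802 × √(2/382) = 2.802 × 0.0724 = 0.203.

d_min ≈ 0.20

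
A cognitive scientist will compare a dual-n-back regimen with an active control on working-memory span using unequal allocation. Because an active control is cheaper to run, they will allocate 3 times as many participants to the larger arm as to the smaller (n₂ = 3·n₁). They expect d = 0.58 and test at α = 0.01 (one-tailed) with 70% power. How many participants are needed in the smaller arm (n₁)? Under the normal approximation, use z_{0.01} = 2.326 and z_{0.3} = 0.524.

With allocation ratio k = n₂/n₁ = 3, Var(x̄₁−x̄₂) = σ²(1/n₁ + 1/(k·n₁)) = σ²·(k+1)/(k·n₁).
So n₁ = (1 + 1/k)·((z_{α} + z_β)/d)² = 1.333 × (2.850/0.58)².
n₁ = 1.333 × 24.15 = 32.2.
Round up: n₁ = 33, giving n₂ = 3 × 33 = 99.

n₁ = 33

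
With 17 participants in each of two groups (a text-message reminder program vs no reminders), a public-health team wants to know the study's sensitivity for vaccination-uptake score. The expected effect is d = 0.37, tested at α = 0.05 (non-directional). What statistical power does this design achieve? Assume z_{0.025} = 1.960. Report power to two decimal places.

For two equal groups, power = Φ(d·√(n/2) − z_{α/2}).
d·√(n/2) = 0.37 × √(17/2) = 0.37 × 2.915 = 1.079.
z_β = 1.079 − 1.960 = -0.881.
Power = Φ(-0.881) = 0.189.

power ≈ 0.19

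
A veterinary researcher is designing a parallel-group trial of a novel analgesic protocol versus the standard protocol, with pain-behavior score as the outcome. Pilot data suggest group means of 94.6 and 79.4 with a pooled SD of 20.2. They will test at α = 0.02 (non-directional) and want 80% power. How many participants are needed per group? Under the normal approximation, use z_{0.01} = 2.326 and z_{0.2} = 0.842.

n = 36 per group

Cohen's d = |M₁ − M₂| / SD_pooled = |94.6 − 79.4| / 20.2 = 15.2 / 20.2 = 0.752.
For two independent groups with equal n: n = 2·((z_{α/2} + z_β) / d)².
z_{α/2} + z_β = 2.326 + 0.842 = 3.168.
n = 2 × (3.168 / 0.752)² = 2 × 4.213² = 2 × 17.75 = 35.5.
Round up to the next whole participant.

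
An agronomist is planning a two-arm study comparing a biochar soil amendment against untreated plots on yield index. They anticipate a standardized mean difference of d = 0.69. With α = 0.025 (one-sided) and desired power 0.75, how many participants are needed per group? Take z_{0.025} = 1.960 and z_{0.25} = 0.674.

n = 30 per group

For two independent groups with equal n: n = 2·((z_{α} + z_β) / d)².
z_{α} + z_β = 1.960 + 0.674 = 2.634.
n = 2 × (2.634 / 0.69)² = 2 × 3.817² = 2 × 14.57 = 29.1.
Round up to the next whole participant.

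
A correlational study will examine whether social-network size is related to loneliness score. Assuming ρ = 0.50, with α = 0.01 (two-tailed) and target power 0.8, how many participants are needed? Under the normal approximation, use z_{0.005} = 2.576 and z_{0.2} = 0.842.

n = 42

Fisher's z: C = ½·ln((1+r)/(1−r)) = ½·ln(3.0000) = 0.5493.
n = ((z_{α/2} + z_β)/C)² + 3.
(2.576 + 0.842) / 0.5493 = 3.418 / 0.5493 = 6.222.
n = 6.222² + 3 = 38.72 + 3 = 41.7.
Round up.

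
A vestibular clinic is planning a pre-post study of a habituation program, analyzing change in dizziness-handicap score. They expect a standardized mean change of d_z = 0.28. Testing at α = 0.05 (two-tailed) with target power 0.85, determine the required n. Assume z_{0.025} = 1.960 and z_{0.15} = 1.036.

n = 115 pairs

For a paired (one-sample on differences) test: n = ((z_{α/2} + z_β) / d)².
z_{α/2} + z_β = 1.960 + 1.036 = 2.996.
n = (2.996 / 0.28)² = 10.700² = 114.49.
Round up.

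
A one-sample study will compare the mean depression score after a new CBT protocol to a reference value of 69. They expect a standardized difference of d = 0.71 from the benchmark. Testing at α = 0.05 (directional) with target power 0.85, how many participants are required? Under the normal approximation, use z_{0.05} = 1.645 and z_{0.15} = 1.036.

For a one-sample test: n = ((z_{α} + z_β) / d)².
z_{α} + z_β = 1.645 + 1.036 = 2.681.
n = (2.681 / 0.71)² = 3.776² = 14.26.
Round up.

n = 15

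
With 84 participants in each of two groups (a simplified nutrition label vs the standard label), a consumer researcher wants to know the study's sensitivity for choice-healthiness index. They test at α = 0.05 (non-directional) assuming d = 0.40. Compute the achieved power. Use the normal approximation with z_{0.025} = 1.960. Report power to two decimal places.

power ≈ 0.74

For two equal groups, power = Φ(d·√(n/2) − z_{α/2}).
d·√(n/2) = 0.40 × √(84/2) = 0.40 × 6.481 = 2.592.
z_β = 2.592 − 1.960 = 0.632.
Power = Φ(0.632) = 0.736.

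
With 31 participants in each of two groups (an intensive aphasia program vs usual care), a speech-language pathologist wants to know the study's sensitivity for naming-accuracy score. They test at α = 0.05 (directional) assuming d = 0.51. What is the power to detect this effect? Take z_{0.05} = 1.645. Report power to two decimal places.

power ≈ 0.64

For two equal groups, power = Φ(d·√(n/2) − z_{α}).
d·√(n/2) = 0.51 × √(31/2) = 0.51 × 3.937 = 2.008.
z_β = 2.008 − 1.645 = 0.363.
Power = Φ(0.363) = 0.642.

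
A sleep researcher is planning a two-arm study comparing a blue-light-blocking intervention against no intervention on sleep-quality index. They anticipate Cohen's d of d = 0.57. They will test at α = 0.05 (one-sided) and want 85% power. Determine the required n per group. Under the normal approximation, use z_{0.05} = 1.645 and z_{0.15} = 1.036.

For two independent groups with equal n: n = 2·((z_{α} + z_β) / d)².
z_{α} + z_β = 1.645 + 1.036 = 2.681.
n = 2 × (2.681 / 0.57)² = 2 × 4.704² = 2 × 22.12 = 44.2.
Round up to the next whole participant.

n = 45 per group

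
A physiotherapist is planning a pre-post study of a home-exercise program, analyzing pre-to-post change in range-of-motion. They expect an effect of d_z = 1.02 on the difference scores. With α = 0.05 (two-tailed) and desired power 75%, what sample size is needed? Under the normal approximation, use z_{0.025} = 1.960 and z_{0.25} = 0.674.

n = 7 pairs

For a paired (one-sample on differences) test: n = ((z_{α/2} + z_β) / d)².
z_{α/2} + z_β = 1.960 + 0.674 = 2.634.
n = (2.634 / 1.02)² = 2.582² = 6.67.
Round up.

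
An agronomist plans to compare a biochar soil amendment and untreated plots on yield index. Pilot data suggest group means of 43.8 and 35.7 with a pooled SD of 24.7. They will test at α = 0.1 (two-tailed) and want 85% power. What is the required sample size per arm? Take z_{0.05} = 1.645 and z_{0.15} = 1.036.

n = 134 per group

Cohen's d = |M₁ − M₂| / SD_pooled = |43.8 − 35.7| / 24.7 = 8.1 / 24.7 = 0.328.
For two independent groups with equal n: n = 2·((z_{α/2} + z_β) / d)².
z_{α/2} + z_β = 1.645 + 1.036 = 2.681.
n = 2 × (2.681 / 0.328)² = 2 × 8.174² = 2 × 66.81 = 133.6.
Round up to the next whole participant.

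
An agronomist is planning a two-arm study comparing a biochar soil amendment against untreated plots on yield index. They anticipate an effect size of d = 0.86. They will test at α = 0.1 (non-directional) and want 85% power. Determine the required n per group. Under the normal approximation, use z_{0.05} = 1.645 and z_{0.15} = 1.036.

n = 20 per group

For two independent groups with equal n: n = 2·((z_{α/2} + z_β) / d)².
z_{α/2} + z_β = 1.645 + 1.036 = 2.681.
n = 2 × (2.681 / 0.86)² = 2 × 3.117² = 2 × 9.72 = 19.4.
Round up to the next whole participant.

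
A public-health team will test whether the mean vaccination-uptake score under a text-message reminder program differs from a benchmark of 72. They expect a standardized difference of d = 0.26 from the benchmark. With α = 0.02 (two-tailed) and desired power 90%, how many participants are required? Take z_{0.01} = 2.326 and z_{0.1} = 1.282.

For a one-sample test: n = ((z_{α/2} + z_β) / d)².
z_{α/2} + z_β = 2.326 + 1.282 = 3.608.
n = (3.608 / 0.26)² = 13.877² = 192.57.
Round up.

n = 193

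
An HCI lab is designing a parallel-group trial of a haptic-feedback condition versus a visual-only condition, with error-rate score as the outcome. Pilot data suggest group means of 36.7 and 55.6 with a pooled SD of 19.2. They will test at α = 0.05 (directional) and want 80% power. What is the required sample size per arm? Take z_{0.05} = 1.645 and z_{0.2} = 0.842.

n = 13 per group

Cohen's d = |M₁ − M₂| / SD_pooled = |36.7 − 55.6| / 19.2 = 18.9 / 19.2 = 0.984.
For two independent groups with equal n: n = 2·((z_{α} + z_β) / d)².
z_{α} + z_β = 1.645 + 0.842 = 2.487.
n = 2 × (2.487 / 0.984)² = 2 × 2.527² = 2 × 6.39 = 12.8.
Round up to the next whole participant.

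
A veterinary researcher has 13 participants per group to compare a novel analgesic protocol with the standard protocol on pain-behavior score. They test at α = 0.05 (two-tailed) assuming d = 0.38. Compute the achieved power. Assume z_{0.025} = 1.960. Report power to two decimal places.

For two equal groups, power = Φ(d·√(n/2) − z_{α/2}).
d·√(n/2) = 0.38 × √(13/2) = 0.38 × 2.550 = 0.969.
z_β = 0.969 − 1.960 = -0.991.
Power = Φ(-0.991) = 0.161.

power ≈ 0.16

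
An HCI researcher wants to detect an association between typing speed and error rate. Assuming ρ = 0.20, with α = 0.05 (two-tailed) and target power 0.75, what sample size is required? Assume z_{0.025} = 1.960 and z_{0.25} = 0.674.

n = 172

Fisher's z: C = ½·ln((1+r)/(1−r)) = ½·ln(1.5000) = 0.2027.
n = ((z_{α/2} + z_β)/C)² + 3.
(1.960 + 0.674) / 0.2027 = 2.634 / 0.2027 = 12.995.
n = 12.995² + 3 = 168.86 + 3 = 171.9.
Round up.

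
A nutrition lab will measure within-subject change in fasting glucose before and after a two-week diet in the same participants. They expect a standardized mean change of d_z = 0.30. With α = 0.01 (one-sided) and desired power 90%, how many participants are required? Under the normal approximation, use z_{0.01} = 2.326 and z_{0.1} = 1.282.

n = 145 pairs

For a paired (one-sample on differences) test: n = ((z_{α} + z_β) / d)².
z_{α} + z_β = 2.326 + 1.282 = 3.608.
n = (3.608 / 0.30)² = 12.027² = 144.64.
Round up.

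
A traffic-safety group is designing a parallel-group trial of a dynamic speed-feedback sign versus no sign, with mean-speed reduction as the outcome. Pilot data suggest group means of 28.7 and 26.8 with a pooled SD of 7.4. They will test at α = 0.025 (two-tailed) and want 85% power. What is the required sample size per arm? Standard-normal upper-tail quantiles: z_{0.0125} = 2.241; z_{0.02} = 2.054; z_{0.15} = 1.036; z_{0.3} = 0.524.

Cohen's d = |M₁ − M₂| / SD_pooled = |28.7 − 26.8| / 7.4 = 1.9 / 7.4 = 0.257.
For two independent groups with equal n: n = 2·((z_{α/2} + z_β) / d)².
z_{α/2} + z_β = 2.241 + 1.036 = 3.277.
n = 2 × (3.277 / 0.257)² = 2 × 12.751² = 2 × 162.59 = 325.2.
Round up to the next whole participant.

n = 326 per group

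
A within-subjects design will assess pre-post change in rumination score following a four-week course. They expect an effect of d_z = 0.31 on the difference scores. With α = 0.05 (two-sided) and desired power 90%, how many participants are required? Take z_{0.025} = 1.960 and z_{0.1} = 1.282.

n = 110 pairs

For a paired (one-sample on differences) test: n = ((z_{α/2} + z_β) / d)².
z_{α/2} + z_β = 1.960 + 1.282 = 3.242.
n = (3.242 / 0.31)² = 10.458² = 109.37.
Round up.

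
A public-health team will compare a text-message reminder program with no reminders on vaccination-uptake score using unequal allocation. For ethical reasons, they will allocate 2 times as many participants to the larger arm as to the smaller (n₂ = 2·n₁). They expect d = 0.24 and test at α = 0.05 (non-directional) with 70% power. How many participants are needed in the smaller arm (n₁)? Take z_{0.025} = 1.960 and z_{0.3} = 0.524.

n₁ = 161

With allocation ratio k = n₂/n₁ = 2, Var(x̄₁−x̄₂) = σ²(1/n₁ + 1/(k·n₁)) = σ²·(k+1)/(k·n₁).
So n₁ = (1 + 1/k)·((z_{α/2} + z_β)/d)² = 1.500 × (2.484/0.24)².
n₁ = 1.500 × 107.12 = 160.7.
Round up: n₁ = 161, giving n₂ = 2 × 161 = 322.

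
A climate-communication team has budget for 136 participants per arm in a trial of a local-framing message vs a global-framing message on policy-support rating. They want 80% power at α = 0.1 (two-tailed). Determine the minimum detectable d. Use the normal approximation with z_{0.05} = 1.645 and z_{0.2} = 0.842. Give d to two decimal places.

d_min ≈ 0.30

For two independent groups of n = 136 each: d_min = (z_{α/2} + z_β)·√(2/n).
z-sum = 1.645 + 0.842 = 2.487.
d_min = 2.487 × √(2/136) = 2.487 × 0.1213 = 0.302.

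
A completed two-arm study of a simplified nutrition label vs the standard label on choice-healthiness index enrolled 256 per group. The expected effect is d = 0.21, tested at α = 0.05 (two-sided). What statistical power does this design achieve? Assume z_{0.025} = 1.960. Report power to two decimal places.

For two equal groups, power = Φ(d·√(n/2) − z_{α/2}).
d·√(n/2) = 0.21 × √(256/2) = 0.21 × 11.314 = 2.376.
z_β = 2.376 − 1.960 = 0.416.
Power = Φ(0.416) = 0.661.

power ≈ 0.66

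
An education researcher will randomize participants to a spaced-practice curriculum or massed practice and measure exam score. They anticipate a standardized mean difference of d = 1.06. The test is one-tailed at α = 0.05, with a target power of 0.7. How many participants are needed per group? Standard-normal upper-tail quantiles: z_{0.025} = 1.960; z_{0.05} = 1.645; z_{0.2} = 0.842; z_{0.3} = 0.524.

For two independent groups with equal n: n = 2·((z_{α} + z_β) / d)².
z_{α} + z_β = 1.645 + 0.524 = 2.169.
n = 2 × (2.169 / 1.06)² = 2 × 2.046² = 2 × 4.19 = 8.4.
Round up to the next whole participant.

n = 9 per group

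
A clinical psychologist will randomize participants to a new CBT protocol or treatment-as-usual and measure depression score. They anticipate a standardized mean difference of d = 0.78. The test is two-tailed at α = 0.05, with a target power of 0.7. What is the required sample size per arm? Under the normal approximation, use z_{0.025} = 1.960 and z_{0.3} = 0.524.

n = 21 per group

For two independent groups with equal n: n = 2·((z_{α/2} + z_β) / d)².
z_{α/2} + z_β = 1.960 + 0.524 = 2.484.
n = 2 × (2.484 / 0.78)² = 2 × 3.185² = 2 × 10.14 = 20.3.
Round up to the next whole participant.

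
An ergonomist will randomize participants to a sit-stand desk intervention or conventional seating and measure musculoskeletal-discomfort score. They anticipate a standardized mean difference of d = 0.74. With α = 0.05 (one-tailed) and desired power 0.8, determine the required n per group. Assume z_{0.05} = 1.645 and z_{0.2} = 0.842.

For two independent groups with equal n: n = 2·((z_{α} + z_β) / d)².
z_{α} + z_β = 1.645 + 0.842 = 2.487.
n = 2 × (2.487 / 0.74)² = 2 × 3.361² = 2 × 11.30 = 22.6.
Round up to the next whole participant.

n = 23 per group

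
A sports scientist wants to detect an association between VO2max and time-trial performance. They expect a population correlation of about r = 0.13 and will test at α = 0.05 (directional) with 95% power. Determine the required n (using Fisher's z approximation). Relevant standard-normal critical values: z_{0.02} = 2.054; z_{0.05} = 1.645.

Fisher's z: C = ½·ln((1+r)/(1−r)) = ½·ln(1.2989) = 0.1307.
n = ((z_{α} + z_β)/C)² + 3.
(1.645 + 1.645) / 0.1307 = 3.290 / 0.1307 = 25.172.
n = 25.172² + 3 = 633.64 + 3 = 636.6.
Round up.

n = 637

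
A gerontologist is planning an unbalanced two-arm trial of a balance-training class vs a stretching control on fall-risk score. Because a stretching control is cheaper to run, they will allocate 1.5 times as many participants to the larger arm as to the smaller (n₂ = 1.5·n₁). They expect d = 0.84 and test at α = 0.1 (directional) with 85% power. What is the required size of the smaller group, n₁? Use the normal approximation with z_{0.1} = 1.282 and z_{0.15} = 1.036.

With allocation ratio k = n₂/n₁ = 1.5, Var(x̄₁−x̄₂) = σ²(1/n₁ + 1/(k·n₁)) = σ²·(k+1)/(k·n₁).
So n₁ = (1 + 1/k)·((z_{α} + z_β)/d)² = 1.667 × (2.318/0.84)².
n₁ = 1.667 × 7.61 = 12.7.
Round up: n₁ = 13, giving n₂ = ⌈1.5 × 13⌉ = ⌈19.5⌉ = 20.

n₁ = 13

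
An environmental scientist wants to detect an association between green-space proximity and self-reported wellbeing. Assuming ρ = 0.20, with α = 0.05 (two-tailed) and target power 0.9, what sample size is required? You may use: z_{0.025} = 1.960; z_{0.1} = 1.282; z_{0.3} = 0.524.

n = 259

Fisher's z: C = ½·ln((1+r)/(1−r)) = ½·ln(1.5000) = 0.2027.
n = ((z_{α/2} + z_β)/C)² + 3.
(1.960 + 1.282) / 0.2027 = 3.242 / 0.2027 = 15.994.
n = 15.994² + 3 = 255.81 + 3 = 258.8.
Round up.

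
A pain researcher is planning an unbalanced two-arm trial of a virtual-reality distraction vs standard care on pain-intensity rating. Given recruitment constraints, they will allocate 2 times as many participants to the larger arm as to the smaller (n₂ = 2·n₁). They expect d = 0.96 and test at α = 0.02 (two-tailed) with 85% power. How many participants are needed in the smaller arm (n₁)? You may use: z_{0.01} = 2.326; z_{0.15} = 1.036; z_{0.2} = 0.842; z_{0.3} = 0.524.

n₁ = 19

With allocation ratio k = n₂/n₁ = 2, Var(x̄₁−x̄₂) = σ²(1/n₁ + 1/(k·n₁)) = σ²·(k+1)/(k·n₁).
So n₁ = (1 + 1/k)·((z_{α/2} + z_β)/d)² = 1.500 × (3.362/0.96)².
n₁ = 1.500 × 12.26 = 18.4.
Round up: n₁ = 19, giving n₂ = 2 × 19 = 38.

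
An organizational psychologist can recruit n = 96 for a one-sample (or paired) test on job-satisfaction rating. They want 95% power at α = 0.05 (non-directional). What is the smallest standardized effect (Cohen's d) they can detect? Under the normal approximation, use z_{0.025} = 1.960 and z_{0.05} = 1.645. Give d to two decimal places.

d_min ≈ 0.37

For a single sample (or paired design) of n = 96: d_min = (z_{α/2} + z_β)/√n.
z-sum = 1.960 + 1.645 = 3.605.
d_min = 3.605 / √96 = 3.605 / 9.798 = 0.368.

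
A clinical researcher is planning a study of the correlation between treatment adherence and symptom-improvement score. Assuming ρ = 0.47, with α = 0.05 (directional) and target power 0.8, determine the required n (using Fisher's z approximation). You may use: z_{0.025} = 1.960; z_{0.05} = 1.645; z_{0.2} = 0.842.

Fisher's z: C = ½·ln((1+r)/(1−r)) = ½·ln(2.7736) = 0.5101.
n = ((z_{α} + z_β)/C)² + 3.
(1.645 + 0.842) / 0.5101 = 2.487 / 0.5101 = 4.876.
n = 4.876² + 3 = 23.77 + 3 = 26.8.
Round up.

n = 27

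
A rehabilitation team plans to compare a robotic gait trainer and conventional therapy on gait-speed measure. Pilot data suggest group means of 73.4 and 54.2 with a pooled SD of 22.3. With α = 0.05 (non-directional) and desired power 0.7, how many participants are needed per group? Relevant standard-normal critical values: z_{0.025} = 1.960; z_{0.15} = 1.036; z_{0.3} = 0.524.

n = 17 per group

Cohen's d = |M₁ − M₂| / SD_pooled = |73.4 − 54.2| / 22.3 = 19.2 / 22.3 = 0.861.
For two independent groups with equal n: n = 2·((z_{α/2} + z_β) / d)².
z_{α/2} + z_β = 1.960 + 0.524 = 2.484.
n = 2 × (2.484 / 0.861)² = 2 × 2.885² = 2 × 8.32 = 16.6.
Round up to the next whole participant.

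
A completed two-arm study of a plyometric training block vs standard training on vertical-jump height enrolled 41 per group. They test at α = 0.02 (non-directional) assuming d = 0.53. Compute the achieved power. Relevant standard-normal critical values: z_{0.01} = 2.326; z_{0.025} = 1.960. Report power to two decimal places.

power ≈ 0.53

For two equal groups, power = Φ(d·√(n/2) − z_{α/2}).
d·√(n/2) = 0.53 × √(41/2) = 0.53 × 4.528 = 2.400.
z_β = 2.400 − 2.326 = 0.074.
Power = Φ(0.074) = 0.529.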